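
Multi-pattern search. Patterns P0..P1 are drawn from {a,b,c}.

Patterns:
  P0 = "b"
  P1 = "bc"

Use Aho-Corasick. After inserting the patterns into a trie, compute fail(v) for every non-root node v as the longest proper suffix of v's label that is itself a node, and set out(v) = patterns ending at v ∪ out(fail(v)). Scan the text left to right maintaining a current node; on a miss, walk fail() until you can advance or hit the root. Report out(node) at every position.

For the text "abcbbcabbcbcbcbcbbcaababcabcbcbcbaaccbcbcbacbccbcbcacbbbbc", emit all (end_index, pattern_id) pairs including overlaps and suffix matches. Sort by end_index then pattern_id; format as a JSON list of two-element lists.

Construct AC machine:
Trie nodes:
  n0 'ε': b→1
  n1 'b': c→2  ←P0
  n2 'bc': ·  ←P1

Failure links (BFS by depth):
  n1('b'): parent n0 fail=0; on 'b' 0 → fail=0;  out {0}∪∅={0}
  n2('bc'): parent n1 fail=0; on 'c' 0 → fail=0;  out {1}∪∅={1}

Text stream:
i=0 'a': node 0→0
i=1 'b': node 0→1  emit P0@[1:1]
i=2 'c': node 1→2  emit P1@[1:2]
i=3 'b': node 2→1 (via fail)  emit P0@[3:3]
i=4 'b': node 1→1 (via fail)  emit P0@[4:4]
i=5 'c': node 1→2  emit P1@[4:5]
i=6 'a': node 2→0 (via fail)
i=7 'b': node 0→1  emit P0@[7:7]
i=8 'b': node 1→1 (via fail)  emit P0@[8:8]
i=9 'c': node 1→2  emit P1@[8:9]
i=10 'b': node 2→1 (via fail)  emit P0@[10:10]
i=11 'c': node 1→2  emit P1@[10:11]
i=12 'b': node 2→1 (via fail)  emit P0@[12:12]
i=13 'c': node 1→2  emit P1@[12:13]
i=14 'b': node 2→1 (via fail)  emit P0@[14:14]
i=15 'c': node 1→2  emit P1@[14:15]
i=16 'b': node 2→1 (via fail)  emit P0@[16:16]
i=17 'b': node 1→1 (via fail)  emit P0@[17:17]
i=18 'c': node 1→2  emit P1@[17:18]
i=19 'a': node 2→0 (via fail)
i=20 'a': node 0→0
i=21 'b': node 0→1  emit P0@[21:21]
i=22 'a': node 1→0 (via fail)
i=23 'b': node 0→1  emit P0@[23:23]
i=24 'c': node 1→2  emit P1@[23:24]
i=25 'a': node 2→0 (via fail)
i=26 'b': node 0→1  emit P0@[26:26]
i=27 'c': node 1→2  emit P1@[26:27]
i=28 'b': node 2→1 (via fail)  emit P0@[28:28]
i=29 'c': node 1→2  emit P1@[28:29]
i=30 'b': node 2→1 (via fail)  emit P0@[30:30]
i=31 'c': node 1→2  emit P1@[30:31]
i=32 'b': node 2→1 (via fail)  emit P0@[32:32]
i=33 'a': node 1→0 (via fail)
i=34 'a': node 0→0
i=35 'c': node 0→0
i=36 'c': node 0→0
i=37 'b': node 0→1  emit P0@[37:37]
i=38 'c': node 1→2  emit P1@[37:38]
i=39 'b': node 2→1 (via fail)  emit P0@[39:39]
i=40 'c': node 1→2  emit P1@[39:40]
i=41 'b': node 2→1 (via fail)  emit P0@[41:41]
i=42 'a': node 1→0 (via fail)
i=43 'c': node 0→0
i=44 'b': node 0→1  emit P0@[44:44]
i=45 'c': node 1→2  emit P1@[44:45]
i=46 'c': node 2→0 (via fail)
i=47 'b': node 0→1  emit P0@[47:47]
i=48 'c': node 1→2  emit P1@[47:48]
i=49 'b': node 2→1 (via fail)  emit P0@[49:49]
i=50 'c': node 1→2  emit P1@[49:50]
i=51 'a': node 2→0 (via fail)
i=52 'c': node 0→0
i=53 'b': node 0→1  emit P0@[53:53]
i=54 'b': node 1→1 (via fail)  emit P0@[54:54]
i=55 'b': node 1→1 (via fail)  emit P0@[55:55]
i=56 'b': node 1→1 (via fail)  emit P0@[56:56]
i=57 'c': node 1→2  emit P1@[56:57]

Matches: [[1,0],[2,1],[3,0],[4,0],[5,1],[7,0],[8,0],[9,1],[10,0],[11,1],[12,0],[13,1],[14,0],[15,1],[16,0],[17,0],[18,1],[21,0],[23,0],[24,1],[26,0],[27,1],[28,0],[29,1],[30,0],[31,1],[32,0],[37,0],[38,1],[39,0],[40,1],[41,0],[44,0],[45,1],[47,0],[48,1],[49,0],[50,1],[53,0],[54,0],[55,0],[56,0],[57,1]]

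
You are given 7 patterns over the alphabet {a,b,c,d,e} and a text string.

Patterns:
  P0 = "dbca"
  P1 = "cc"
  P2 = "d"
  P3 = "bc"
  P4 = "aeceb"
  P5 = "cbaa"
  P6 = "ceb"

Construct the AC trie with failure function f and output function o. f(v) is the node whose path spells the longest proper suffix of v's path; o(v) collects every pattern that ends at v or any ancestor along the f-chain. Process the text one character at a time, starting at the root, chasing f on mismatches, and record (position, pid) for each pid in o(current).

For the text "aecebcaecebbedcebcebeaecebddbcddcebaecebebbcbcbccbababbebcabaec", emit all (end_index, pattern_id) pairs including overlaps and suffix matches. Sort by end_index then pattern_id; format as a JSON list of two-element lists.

Build:
Trie (insert patterns):
  0='ε' goto a→9 b→7 c→5 d→1
  1='d' goto b→2  [P2 ends]
  2='db' goto c→3
  3='dbc' goto a→4
  4='dbca' goto ·  [P0 ends]
  5='c' goto b→14 c→6 e→17
  6='cc' goto ·  [P1 ends]
  7='b' goto c→8
  8='bc' goto ·  [P3 ends]
  9='a' goto e→10
  10='ae' goto c→11
  11='aec' goto e→12
  12='aece' goto b→13
  13='aeceb' goto ·  [P4 ends]
  14='cb' goto a→15
  15='cba' goto a→16
  16='cbaa' goto ·  [P5 ends]
  17='ce' goto b→18
  18='ceb' goto ·  [P6 ends]

BFS fail/out derivation:
  fail(1) 'd': from fail(0)=0 chase 'd': 0 ⇒ 0;  out={2}∪out(0)={2}
  fail(5) 'c': from fail(0)=0 chase 'c': 0 ⇒ 0;  out=∅∪out(0)=∅
  fail(7) 'b': from fail(0)=0 chase 'b': 0 ⇒ 0;  out=∅∪out(0)=∅
  fail(9) 'a': from fail(0)=0 chase 'a': 0 ⇒ 0;  out=∅∪out(0)=∅
  fail(2) 'db': from fail(1)=0 chase 'b': 0 ⇒ 7;  out=∅∪out(7)=∅
  fail(6) 'cc': from fail(5)=0 chase 'c': 0 ⇒ 5;  out={1}∪out(5)={1}
  fail(8) 'bc': from fail(7)=0 chase 'c': 0 ⇒ 5;  out={3}∪out(5)={3}
  fail(10) 'ae': from fail(9)=0 chase 'e': 0 ⇒ 0;  out=∅∪out(0)=∅
  fail(14) 'cb': from fail(5)=0 chase 'b': 0 ⇒ 7;  out=∅∪out(7)=∅
  fail(17) 'ce': from fail(5)=0 chase 'e': 0 ⇒ 0;  out=∅∪out(0)=∅
  fail(3) 'dbc': from fail(2)=7 chase 'c': 7 ⇒ 8;  out=∅∪out(8)={3}
  fail(11) 'aec': from fail(10)=0 chase 'c': 0 ⇒ 5;  out=∅∪out(5)=∅
  fail(15) 'cba': from fail(14)=7 chase 'a': 7→0 ⇒ 9;  out=∅∪out(9)=∅
  fail(18) 'ceb': from fail(17)=0 chase 'b': 0 ⇒ 7;  out={6}∪out(7)={6}
  fail(4) 'dbca': from fail(3)=8 chase 'a': 8→5→0 ⇒ 9;  out={0}∪out(9)={0}
  fail(12) 'aece': from fail(11)=5 chase 'e': 5 ⇒ 17;  out=∅∪out(17)=∅
  fail(16) 'cbaa': from fail(15)=9 chase 'a': 9→0 ⇒ 9;  out={5}∪out(9)={5}
  fail(13) 'aeceb': from fail(12)=17 chase 'b': 17 ⇒ 18;  out={4}∪out(18)={4,6}

Scan:
i=0 'a': node 0→9
i=1 'e': node 9→10
i=2 'c': node 10→11
i=3 'e': node 11→12
i=4 'b': node 12→13  ** P4@[0:4],P6@[2:4]
i=5 'c': node 13→8 (via fail)  ** P3@[4:5]
i=6 'a': node 8→9 (via fail)
i=7 'e': node 9→10
i=8 'c': node 10→11
i=9 'e': node 11→12
i=10 'b': node 12→13  ** P4@[6:10],P6@[8:10]
i=11 'b': node 13→7 (via fail)
i=12 'e': node 7→0 (via fail)
i=13 'd': node 0→1  ** P2@[13:13]
i=14 'c': node 1→5 (via fail)
i=15 'e': node 5→17
i=16 'b': node 17→18  ** P6@[14:16]
i=17 'c': node 18→8 (via fail)  ** P3@[16:17]
i=18 'e': node 8→17 (via fail)
i=19 'b': node 17→18  ** P6@[17:19]
i=20 'e': node 18→0 (via fail)
i=21 'a': node 0→9
i=22 'e': node 9→10
i=23 'c': node 10→11
i=24 'e': node 11→12
i=25 'b': node 12→13  ** P4@[21:25],P6@[23:25]
i=26 'd': node 13→1 (via fail)  ** P2@[26:26]
i=27 'd': node 1→1 (via fail)  ** P2@[27:27]
i=28 'b': node 1→2
i=29 'c': node 2→3  ** P3@[28:29]
i=30 'd': node 3→1 (via fail)  ** P2@[30:30]
i=31 'd': node 1→1 (via fail)  ** P2@[31:31]
i=32 'c': node 1→5 (via fail)
i=33 'e': node 5→17
i=34 'b': node 17→18  ** P6@[32:34]
i=35 'a': node 18→9 (via fail)
i=36 'e': node 9→10
i=37 'c': node 10→11
i=38 'e': node 11→12
i=39 'b': node 12→13  ** P4@[35:39],P6@[37:39]
i=40 'e': node 13→0 (via fail)
i=41 'b': node 0→7
i=42 'b': node 7→7 (via fail)
i=43 'c': node 7→8  ** P3@[42:43]
i=44 'b': node 8→14 (via fail)
i=45 'c': node 14→8 (via fail)  ** P3@[44:45]
i=46 'b': node 8→14 (via fail)
i=47 'c': node 14→8 (via fail)  ** P3@[46:47]
i=48 'c': node 8→6 (via fail)  ** P1@[47:48]
i=49 'b': node 6→14 (via fail)
i=50 'a': node 14→15
i=51 'b': node 15→7 (via fail)
i=52 'a': node 7→9 (via fail)
i=53 'b': node 9→7 (via fail)
i=54 'b': node 7→7 (via fail)
i=55 'e': node 7→0 (via fail)
i=56 'b': node 0→7
i=57 'c': node 7→8  ** P3@[56:57]
i=58 'a': node 8→9 (via fail)
i=59 'b': node 9→7 (via fail)
i=60 'a': node 7→9 (via fail)
i=61 'e': node 9→10
i=62 'c': node 10→11

Result: [[4,4],[4,6],[5,3],[10,4],[10,6],[13,2],[16,6],[17,3],[19,6],[25,4],[25,6],[26,2],[27,2],[29,3],[30,2],[31,2],[34,6],[39,4],[39,6],[43,3],[45,3],[47,3],[48,1],[57,3]]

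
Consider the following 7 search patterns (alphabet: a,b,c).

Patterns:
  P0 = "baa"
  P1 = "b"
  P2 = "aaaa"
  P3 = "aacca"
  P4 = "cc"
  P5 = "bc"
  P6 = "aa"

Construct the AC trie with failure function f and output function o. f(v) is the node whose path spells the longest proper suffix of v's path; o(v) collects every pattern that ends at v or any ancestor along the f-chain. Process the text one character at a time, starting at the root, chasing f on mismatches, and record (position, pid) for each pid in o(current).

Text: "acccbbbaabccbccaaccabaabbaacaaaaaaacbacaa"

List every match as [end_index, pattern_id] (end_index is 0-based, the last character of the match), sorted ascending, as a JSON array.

Construct AC machine:
Trie nodes:
  n0 'ε': a→4 b→1 c→11
  n1 'b': a→2 c→13  ←P1
  n2 'ba': a→3
  n3 'baa': ·  ←P0
  n4 'a': a→5
  n5 'aa': a→6 c→8  ←P6
  n6 'aaa': a→7
  n7 'aaaa': ·  ←P2
  n8 'aac': c→9
  n9 'aacc': a→10
  n10 'aacca': ·  ←P3
  n11 'c': c→12
  n12 'cc': ·  ←P4
  n13 'bc': ·  ←P5

BFS fail/out derivation:
  fail(1) 'b': from fail(0)=0 chase 'b': 0 ⇒ 0;  out={1}∪out(0)={1}
  fail(4) 'a': from fail(0)=0 chase 'a': 0 ⇒ 0;  out=∅∪out(0)=∅
  fail(11) 'c': from fail(0)=0 chase 'c': 0 ⇒ 0;  out=∅∪out(0)=∅
  fail(2) 'ba': from fail(1)=0 chase 'a': 0 ⇒ 4;  out=∅∪out(4)=∅
  fail(5) 'aa': from fail(4)=0 chase 'a': 0 ⇒ 4;  out={6}∪out(4)={6}
  fail(12) 'cc': from fail(11)=0 chase 'c': 0 ⇒ 11;  out={4}∪out(11)={4}
  fail(13) 'bc': from fail(1)=0 chase 'c': 0 ⇒ 11;  out={5}∪out(11)={5}
  fail(3) 'baa': from fail(2)=4 chase 'a': 4 ⇒ 5;  out={0}∪out(5)={0,6}
  fail(6) 'aaa': from fail(5)=4 chase 'a': 4 ⇒ 5;  out=∅∪out(5)={6}
  fail(8) 'aac': from fail(5)=4 chase 'c': 4→0 ⇒ 11;  out=∅∪out(11)=∅
  fail(7) 'aaaa': from fail(6)=5 chase 'a': 5 ⇒ 6;  out={2}∪out(6)={2,6}
  fail(9) 'aacc': from fail(8)=11 chase 'c': 11 ⇒ 12;  out=∅∪out(12)={4}
  fail(10) 'aacca': from fail(9)=12 chase 'a': 12→11→0 ⇒ 4;  out={3}∪out(4)={3}

Text stream:
i=0 'a': node 0→4
i=1 'c': node 4→11 (fail-walked)
i=2 'c': node 11→12  → match P4@[1:2]
i=3 'c': node 12→12 (fail-walked)  → match P4@[2:3]
i=4 'b': node 12→1 (fail-walked)  → match P1@[4:4]
i=5 'b': node 1→1 (fail-walked)  → match P1@[5:5]
i=6 'b': node 1→1 (fail-walked)  → match P1@[6:6]
i=7 'a': node 1→2
i=8 'a': node 2→3  → match P0@[6:8],P6@[7:8]
i=9 'b': node 3→1 (fail-walked)  → match P1@[9:9]
i=10 'c': node 1→13  → match P5@[9:10]
i=11 'c': node 13→12 (fail-walked)  → match P4@[10:11]
i=12 'b': node 12→1 (fail-walked)  → match P1@[12:12]
i=13 'c': node 1→13  → match P5@[12:13]
i=14 'c': node 13→12 (fail-walked)  → match P4@[13:14]
i=15 'a': node 12→4 (fail-walked)
i=16 'a': node 4→5  → match P6@[15:16]
i=17 'c': node 5→8
i=18 'c': node 8→9  → match P4@[17:18]
i=19 'a': node 9→10  → match P3@[15:19]
i=20 'b': node 10→1 (fail-walked)  → match P1@[20:20]
i=21 'a': node 1→2
i=22 'a': node 2→3  → match P0@[20:22],P6@[21:22]
i=23 'b': node 3→1 (fail-walked)  → match P1@[23:23]
i=24 'b': node 1→1 (fail-walked)  → match P1@[24:24]
i=25 'a': node 1→2
i=26 'a': node 2→3  → match P0@[24:26],P6@[25:26]
i=27 'c': node 3→8 (fail-walked)
i=28 'a': node 8→4 (fail-walked)
i=29 'a': node 4→5  → match P6@[28:29]
i=30 'a': node 5→6  → match P6@[29:30]
i=31 'a': node 6→7  → match P2@[28:31],P6@[30:31]
i=32 'a': node 7→7 (fail-walked)  → match P2@[29:32],P6@[31:32]
i=33 'a': node 7→7 (fail-walked)  → match P2@[30:33],P6@[32:33]
i=34 'a': node 7→7 (fail-walked)  → match P2@[31:34],P6@[33:34]
i=35 'c': node 7→8 (fail-walked)
i=36 'b': node 8→1 (fail-walked)  → match P1@[36:36]
i=37 'a': node 1→2
i=38 'c': node 2→11 (fail-walked)
i=39 'a': node 11→4 (fail-walked)
i=40 'a': node 4→5  → match P6@[39:40]

Matches: [[2,4],[3,4],[4,1],[5,1],[6,1],[8,0],[8,6],[9,1],[10,5],[11,4],[12,1],[13,5],[14,4],[16,6],[18,4],[19,3],[20,1],[22,0],[22,6],[23,1],[24,1],[26,0],[26,6],[29,6],[30,6],[31,2],[31,6],[32,2],[32,6],[33,2],[33,6],[34,2],[34,6],[36,1],[40,6]]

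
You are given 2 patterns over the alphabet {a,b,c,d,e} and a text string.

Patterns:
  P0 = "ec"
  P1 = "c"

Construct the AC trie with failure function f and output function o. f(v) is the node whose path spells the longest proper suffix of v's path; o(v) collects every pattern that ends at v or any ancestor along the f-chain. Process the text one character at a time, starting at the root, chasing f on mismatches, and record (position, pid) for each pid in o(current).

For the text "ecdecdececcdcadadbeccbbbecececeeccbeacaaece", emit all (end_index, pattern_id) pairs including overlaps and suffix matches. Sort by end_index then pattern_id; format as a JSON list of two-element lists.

Construct AC machine:
Trie nodes:
  0='ε' goto c→3 e→1
  1='e' goto c→2
  2='ec' goto ·  [P0 ends]
  3='c' goto ·  [P1 ends]

Failure links (BFS by depth):
  n1('e'): parent n0 fail=0; on 'e' 0 → fail=0;  out ∅∪∅=∅
  n3('c'): parent n0 fail=0; on 'c' 0 → fail=0;  out {1}∪∅={1}
  n2('ec'): parent n1 fail=0; on 'c' 0 → fail=3;  out {0}∪{1}={0,1}

Run:
[0] read 'e'  n0⇒n1
[1] read 'c'  n1⇒n2  emit P0@[0:1],P1@[1:1]
[2] read 'd'  n2⇒n0 (via fail)
[3] read 'e'  n0⇒n1
[4] read 'c'  n1⇒n2  emit P0@[3:4],P1@[4:4]
[5] read 'd'  n2⇒n0 (via fail)
[6] read 'e'  n0⇒n1
[7] read 'c'  n1⇒n2  emit P0@[6:7],P1@[7:7]
[8] read 'e'  n2⇒n1 (via fail)
[9] read 'c'  n1⇒n2  emit P0@[8:9],P1@[9:9]
[10] read 'c'  n2⇒n3 (via fail)  emit P1@[10:10]
[11] read 'd'  n3⇒n0 (via fail)
[12] read 'c'  n0⇒n3  emit P1@[12:12]
[13] read 'a'  n3⇒n0 (via fail)
[14] read 'd'  n0⇒n0
[15] read 'a'  n0⇒n0
[16] read 'd'  n0⇒n0
[17] read 'b'  n0⇒n0
[18] read 'e'  n0⇒n1
[19] read 'c'  n1⇒n2  emit P0@[18:19],P1@[19:19]
[20] read 'c'  n2⇒n3 (via fail)  emit P1@[20:20]
[21] read 'b'  n3⇒n0 (via fail)
[22] read 'b'  n0⇒n0
[23] read 'b'  n0⇒n0
[24] read 'e'  n0⇒n1
[25] read 'c'  n1⇒n2  emit P0@[24:25],P1@[25:25]
[26] read 'e'  n2⇒n1 (via fail)
[27] read 'c'  n1⇒n2  emit P0@[26:27],P1@[27:27]
[28] read 'e'  n2⇒n1 (via fail)
[29] read 'c'  n1⇒n2  emit P0@[28:29],P1@[29:29]
[30] read 'e'  n2⇒n1 (via fail)
[31] read 'e'  n1⇒n1 (via fail)
[32] read 'c'  n1⇒n2  emit P0@[31:32],P1@[32:32]
[33] read 'c'  n2⇒n3 (via fail)  emit P1@[33:33]
[34] read 'b'  n3⇒n0 (via fail)
[35] read 'e'  n0⇒n1
[36] read 'a'  n1⇒n0 (via fail)
[37] read 'c'  n0⇒n3  emit P1@[37:37]
[38] read 'a'  n3⇒n0 (via fail)
[39] read 'a'  n0⇒n0
[40] read 'e'  n0⇒n1
[41] read 'c'  n1⇒n2  emit P0@[40:41],P1@[41:41]
[42] read 'e'  n2⇒n1 (via fail)

All matches (sorted): [[1,0],[1,1],[4,0],[4,1],[7,0],[7,1],[9,0],[9,1],[10,1],[12,1],[19,0],[19,1],[20,1],[25,0],[25,1],[27,0],[27,1],[29,0],[29,1],[32,0],[32,1],[33,1],[37,1],[41,0],[41,1]]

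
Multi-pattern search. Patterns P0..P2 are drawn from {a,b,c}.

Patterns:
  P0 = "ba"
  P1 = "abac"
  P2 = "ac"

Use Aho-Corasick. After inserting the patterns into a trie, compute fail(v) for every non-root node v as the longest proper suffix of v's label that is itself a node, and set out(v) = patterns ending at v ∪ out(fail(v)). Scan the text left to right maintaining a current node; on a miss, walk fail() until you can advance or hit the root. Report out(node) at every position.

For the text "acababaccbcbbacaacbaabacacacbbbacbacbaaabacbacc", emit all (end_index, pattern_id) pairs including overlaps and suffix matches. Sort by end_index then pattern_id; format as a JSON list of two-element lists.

Construct AC machine:
Trie (insert patterns):
  0='ε' goto a→3 b→1
  1='b' goto a→2
  2='ba' goto ·  ←P0
  3='a' goto b→4 c→7
  4='ab' goto a→5
  5='aba' goto c→6
  6='abac' goto ·  ←P1
  7='ac' goto ·  ←P2

BFS fail/out derivation:
  n1('b'): parent n0 fail=0; on 'b' 0 → fail=0;  out ∅∪∅=∅
  n3('a'): parent n0 fail=0; on 'a' 0 → fail=0;  out ∅∪∅=∅
  n2('ba'): parent n1 fail=0; on 'a' 0 → fail=3;  out {0}∪∅={0}
  n4('ab'): parent n3 fail=0; on 'b' 0 → fail=1;  out ∅∪∅=∅
  n7('ac'): parent n3 fail=0; on 'c' 0 → fail=0;  out {2}∪∅={2}
  n5('aba'): parent n4 fail=1; on 'a' 1 → fail=2;  out ∅∪{0}={0}
  n6('abac'): parent n5 fail=2; on 'c' 2→3 → fail=7;  out {1}∪{2}={1,2}

Run:
[0] read 'a'  n0⇒n3
[1] read 'c'  n3⇒n7  emit P2@[0:1]
[2] read 'a'  n7⇒n3 ·f
[3] read 'b'  n3⇒n4
[4] read 'a'  n4⇒n5  emit P0@[3:4]
[5] read 'b'  n5⇒n4 ·f
[6] read 'a'  n4⇒n5  emit P0@[5:6]
[7] read 'c'  n5⇒n6  emit P1@[4:7],P2@[6:7]
[8] read 'c'  n6⇒n0 ·f
[9] read 'b'  n0⇒n1
[10] read 'c'  n1⇒n0 ·f
[11] read 'b'  n0⇒n1
[12] read 'b'  n1⇒n1 ·f
[13] read 'a'  n1⇒n2  emit P0@[12:13]
[14] read 'c'  n2⇒n7 ·f  emit P2@[13:14]
[15] read 'a'  n7⇒n3 ·f
[16] read 'a'  n3⇒n3 ·f
[17] read 'c'  n3⇒n7  emit P2@[16:17]
[18] read 'b'  n7⇒n1 ·f
[19] read 'a'  n1⇒n2  emit P0@[18:19]
[20] read 'a'  n2⇒n3 ·f
[21] read 'b'  n3⇒n4
[22] read 'a'  n4⇒n5  emit P0@[21:22]
[23] read 'c'  n5⇒n6  emit P1@[20:23],P2@[22:23]
[24] read 'a'  n6⇒n3 ·f
[25] read 'c'  n3⇒n7  emit P2@[24:25]
[26] read 'a'  n7⇒n3 ·f
[27] read 'c'  n3⇒n7  emit P2@[26:27]
[28] read 'b'  n7⇒n1 ·f
[29] read 'b'  n1⇒n1 ·f
[30] read 'b'  n1⇒n1 ·f
[31] read 'a'  n1⇒n2  emit P0@[30:31]
[32] read 'c'  n2⇒n7 ·f  emit P2@[31:32]
[33] read 'b'  n7⇒n1 ·f
[34] read 'a'  n1⇒n2  emit P0@[33:34]
[35] read 'c'  n2⇒n7 ·f  emit P2@[34:35]
[36] read 'b'  n7⇒n1 ·f
[37] read 'a'  n1⇒n2  emit P0@[36:37]
[38] read 'a'  n2⇒n3 ·f
[39] read 'a'  n3⇒n3 ·f
[40] read 'b'  n3⇒n4
[41] read 'a'  n4⇒n5  emit P0@[40:41]
[42] read 'c'  n5⇒n6  emit P1@[39:42],P2@[41:42]
[43] read 'b'  n6⇒n1 ·f
[44] read 'a'  n1⇒n2  emit P0@[43:44]
[45] read 'c'  n2⇒n7 ·f  emit P2@[44:45]
[46] read 'c'  n7⇒n0 ·f

Result: [[1,2],[4,0],[6,0],[7,1],[7,2],[13,0],[14,2],[17,2],[19,0],[22,0],[23,1],[23,2],[25,2],[27,2],[31,0],[32,2],[34,0],[35,2],[37,0],[41,0],[42,1],[42,2],[44,0],[45,2]]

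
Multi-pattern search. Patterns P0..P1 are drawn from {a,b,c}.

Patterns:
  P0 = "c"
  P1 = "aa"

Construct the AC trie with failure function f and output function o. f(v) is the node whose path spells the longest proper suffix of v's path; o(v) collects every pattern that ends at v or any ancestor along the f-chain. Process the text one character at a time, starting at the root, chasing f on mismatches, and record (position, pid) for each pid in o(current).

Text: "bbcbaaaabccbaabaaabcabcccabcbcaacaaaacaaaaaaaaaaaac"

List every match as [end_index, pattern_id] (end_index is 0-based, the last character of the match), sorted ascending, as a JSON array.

Build:
Trie (insert patterns):
  n0 'ε': a→2 c→1
  n1 'c': ·  ←P0
  n2 'a': a→3
  n3 'aa': ·  ←P1

BFS fail/out derivation:
  fail(1) 'c': from fail(0)=0 chase 'c': 0 ⇒ 0;  out={0}∪out(0)={0}
  fail(2) 'a': from fail(0)=0 chase 'a': 0 ⇒ 0;  out=∅∪out(0)=∅
  fail(3) 'aa': from fail(2)=0 chase 'a': 0 ⇒ 2;  out={1}∪out(2)={1}

Text stream:
[0] read 'b'  n0⇒n0
[1] read 'b'  n0⇒n0
[2] read 'c'  n0⇒n1  emit P0@[2:2]
[3] read 'b'  n1⇒n0 (via fail)
[4] read 'a'  n0⇒n2
[5] read 'a'  n2⇒n3  emit P1@[4:5]
[6] read 'a'  n3⇒n3 (via fail)  emit P1@[5:6]
[7] read 'a'  n3⇒n3 (via fail)  emit P1@[6:7]
[8] read 'b'  n3⇒n0 (via fail)
[9] read 'c'  n0⇒n1  emit P0@[9:9]
[10] read 'c'  n1⇒n1 (via fail)  emit P0@[10:10]
[11] read 'b'  n1⇒n0 (via fail)
[12] read 'a'  n0⇒n2
[13] read 'a'  n2⇒n3  emit P1@[12:13]
[14] read 'b'  n3⇒n0 (via fail)
[15] read 'a'  n0⇒n2
[16] read 'a'  n2⇒n3  emit P1@[15:16]
[17] read 'a'  n3⇒n3 (via fail)  emit P1@[16:17]
[18] read 'b'  n3⇒n0 (via fail)
[19] read 'c'  n0⇒n1  emit P0@[19:19]
[20] read 'a'  n1⇒n2 (via fail)
[21] read 'b'  n2⇒n0 (via fail)
[22] read 'c'  n0⇒n1  emit P0@[22:22]
[23] read 'c'  n1⇒n1 (via fail)  emit P0@[23:23]
[24] read 'c'  n1⇒n1 (via fail)  emit P0@[24:24]
[25] read 'a'  n1⇒n2 (via fail)
[26] read 'b'  n2⇒n0 (via fail)
[27] read 'c'  n0⇒n1  emit P0@[27:27]
[28] read 'b'  n1⇒n0 (via fail)
[29] read 'c'  n0⇒n1  emit P0@[29:29]
[30] read 'a'  n1⇒n2 (via fail)
[31] read 'a'  n2⇒n3  emit P1@[30:31]
[32] read 'c'  n3⇒n1 (via fail)  emit P0@[32:32]
[33] read 'a'  n1⇒n2 (via fail)
[34] read 'a'  n2⇒n3  emit P1@[33:34]
[35] read 'a'  n3⇒n3 (via fail)  emit P1@[34:35]
[36] read 'a'  n3⇒n3 (via fail)  emit P1@[35:36]
[37] read 'c'  n3⇒n1 (via fail)  emit P0@[37:37]
[38] read 'a'  n1⇒n2 (via fail)
[39] read 'a'  n2⇒n3  emit P1@[38:39]
[40] read 'a'  n3⇒n3 (via fail)  emit P1@[39:40]
[41] read 'a'  n3⇒n3 (via fail)  emit P1@[40:41]
[42] read 'a'  n3⇒n3 (via fail)  emit P1@[41:42]
[43] read 'a'  n3⇒n3 (via fail)  emit P1@[42:43]
[44] read 'a'  n3⇒n3 (via fail)  emit P1@[43:44]
[45] read 'a'  n3⇒n3 (via fail)  emit P1@[44:45]
[46] read 'a'  n3⇒n3 (via fail)  emit P1@[45:46]
[47] read 'a'  n3⇒n3 (via fail)  emit P1@[46:47]
[48] read 'a'  n3⇒n3 (via fail)  emit P1@[47:48]
[49] read 'a'  n3⇒n3 (via fail)  emit P1@[48:49]
[50] read 'c'  n3⇒n1 (via fail)  emit P0@[50:50]

Matches: [[2,0],[5,1],[6,1],[7,1],[9,0],[10,0],[13,1],[16,1],[17,1],[19,0],[22,0],[23,0],[24,0],[27,0],[29,0],[31,1],[32,0],[34,1],[35,1],[36,1],[37,0],[39,1],[40,1],[41,1],[42,1],[43,1],[44,1],[45,1],[46,1],[47,1],[48,1],[49,1],[50,0]]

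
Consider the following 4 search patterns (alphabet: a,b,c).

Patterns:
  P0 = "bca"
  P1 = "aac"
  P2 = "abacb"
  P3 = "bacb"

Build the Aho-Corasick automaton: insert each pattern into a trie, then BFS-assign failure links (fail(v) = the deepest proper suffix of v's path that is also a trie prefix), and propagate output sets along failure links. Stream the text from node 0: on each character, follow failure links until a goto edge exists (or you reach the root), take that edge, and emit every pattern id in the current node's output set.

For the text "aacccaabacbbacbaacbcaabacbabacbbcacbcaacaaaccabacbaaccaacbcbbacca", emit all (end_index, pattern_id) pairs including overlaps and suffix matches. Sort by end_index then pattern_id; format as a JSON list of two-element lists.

Build:
Trie (insert patterns):
  n0 'ε': a→4 b→1
  n1 'b': a→11 c→2
  n2 'bc': a→3
  n3 'bca': ·  [P0 ends]
  n4 'a': a→5 b→7
  n5 'aa': c→6
  n6 'aac': ·  [P1 ends]
  n7 'ab': a→8
  n8 'aba': c→9
  n9 'abac': b→10
  n10 'abacb': ·  [P2 ends]
  n11 'ba': c→12
  n12 'bac': b→13
  n13 'bacb': ·  [P3 ends]

BFS fail/out derivation:
  n1('b'): parent n0 fail=0; on 'b' 0 → fail=0;  out ∅∪∅=∅
  n4('a'): parent n0 fail=0; on 'a' 0 → fail=0;  out ∅∪∅=∅
  n2('bc'): parent n1 fail=0; on 'c' 0 → fail=0;  out ∅∪∅=∅
  n5('aa'): parent n4 fail=0; on 'a' 0 → fail=4;  out ∅∪∅=∅
  n7('ab'): parent n4 fail=0; on 'b' 0 → fail=1;  out ∅∪∅=∅
  n11('ba'): parent n1 fail=0; on 'a' 0 → fail=4;  out ∅∪∅=∅
  n3('bca'): parent n2 fail=0; on 'a' 0 → fail=4;  out {0}∪∅={0}
  n6('aac'): parent n5 fail=4; on 'c' 4→0 → fail=0;  out {1}∪∅={1}
  n8('aba'): parent n7 fail=1; on 'a' 1 → fail=11;  out ∅∪∅=∅
  n12('bac'): parent n11 fail=4; on 'c' 4→0 → fail=0;  out ∅∪∅=∅
  n9('abac'): parent n8 fail=11; on 'c' 11 → fail=12;  out ∅∪∅=∅
  n13('bacb'): parent n12 fail=0; on 'b' 0 → fail=1;  out {3}∪∅={3}
  n10('abacb'): parent n9 fail=12; on 'b' 12 → fail=13;  out {2}∪{3}={2,3}

Run:
pos 0 'a': at 4
pos 1 'a': at 5
pos 2 'c': at 6  → match P1@[0:2]
pos 3 'c': at 0 (via fail)
pos 4 'c': at 0
pos 5 'a': at 4
pos 6 'a': at 5
pos 7 'b': at 7 (via fail)
pos 8 'a': at 8
pos 9 'c': at 9
pos 10 'b': at 10  → match P2@[6:10],P3@[7:10]
pos 11 'b': at 1 (via fail)
pos 12 'a': at 11
pos 13 'c': at 12
pos 14 'b': at 13  → match P3@[11:14]
pos 15 'a': at 11 (via fail)
pos 16 'a': at 5 (via fail)
pos 17 'c': at 6  → match P1@[15:17]
pos 18 'b': at 1 (via fail)
pos 19 'c': at 2
pos 20 'a': at 3  → match P0@[18:20]
pos 21 'a': at 5 (via fail)
pos 22 'b': at 7 (via fail)
pos 23 'a': at 8
pos 24 'c': at 9
pos 25 'b': at 10  → match P2@[21:25],P3@[22:25]
pos 26 'a': at 11 (via fail)
pos 27 'b': at 7 (via fail)
pos 28 'a': at 8
pos 29 'c': at 9
pos 30 'b': at 10  → match P2@[26:30],P3@[27:30]
pos 31 'b': at 1 (via fail)
pos 32 'c': at 2
pos 33 'a': at 3  → match P0@[31:33]
pos 34 'c': at 0 (via fail)
pos 35 'b': at 1
pos 36 'c': at 2
pos 37 'a': at 3  → match P0@[35:37]
pos 38 'a': at 5 (via fail)
pos 39 'c': at 6  → match P1@[37:39]
pos 40 'a': at 4 (via fail)
pos 41 'a': at 5
pos 42 'a': at 5 (via fail)
pos 43 'c': at 6  → match P1@[41:43]
pos 44 'c': at 0 (via fail)
pos 45 'a': at 4
pos 46 'b': at 7
pos 47 'a': at 8
pos 48 'c': at 9
pos 49 'b': at 10  → match P2@[45:49],P3@[46:49]
pos 50 'a': at 11 (via fail)
pos 51 'a': at 5 (via fail)
pos 52 'c': at 6  → match P1@[50:52]
pos 53 'c': at 0 (via fail)
pos 54 'a': at 4
pos 55 'a': at 5
pos 56 'c': at 6  → match P1@[54:56]
pos 57 'b': at 1 (via fail)
pos 58 'c': at 2
pos 59 'b': at 1 (via fail)
pos 60 'b': at 1 (via fail)
pos 61 'a': at 11
pos 62 'c': at 12
pos 63 'c': at 0 (via fail)
pos 64 'a': at 4

Result: [[2,1],[10,2],[10,3],[14,3],[17,1],[20,0],[25,2],[25,3],[30,2],[30,3],[33,0],[37,0],[39,1],[43,1],[49,2],[49,3],[52,1],[56,1]]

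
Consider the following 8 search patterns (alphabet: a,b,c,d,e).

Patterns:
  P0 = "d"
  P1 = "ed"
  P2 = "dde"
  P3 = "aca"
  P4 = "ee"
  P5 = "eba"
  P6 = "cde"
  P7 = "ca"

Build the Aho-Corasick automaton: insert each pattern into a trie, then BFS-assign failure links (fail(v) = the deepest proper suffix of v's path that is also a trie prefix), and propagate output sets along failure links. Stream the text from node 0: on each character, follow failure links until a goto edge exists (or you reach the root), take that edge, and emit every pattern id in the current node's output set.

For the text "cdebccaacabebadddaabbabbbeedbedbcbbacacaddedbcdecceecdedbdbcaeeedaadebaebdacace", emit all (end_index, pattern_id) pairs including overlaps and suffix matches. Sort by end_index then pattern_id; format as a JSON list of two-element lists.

Build:
Trie (insert patterns):
  0='ε' goto a→6 c→12 d→1 e→2
  1='d' goto d→4  [P0 ends]
  2='e' goto b→10 d→3 e→9
  3='ed' goto ·  [P1 ends]
  4='dd' goto e→5
  5='dde' goto ·  [P2 ends]
  6='a' goto c→7
  7='ac' goto a→8
  8='aca' goto ·  [P3 ends]
  9='ee' goto ·  [P4 ends]
  10='eb' goto a→11
  11='eba' goto ·  [P5 ends]
  12='c' goto a→15 d→13
  13='cd' goto e→14
  14='cde' goto ·  [P6 ends]
  15='ca' goto ·  [P7 ends]

BFS fail/out derivation:
  fail(1) 'd': from fail(0)=0 chase 'd': 0 ⇒ 0;  out={0}∪out(0)={0}
  fail(2) 'e': from fail(0)=0 chase 'e': 0 ⇒ 0;  out=∅∪out(0)=∅
  fail(6) 'a': from fail(0)=0 chase 'a': 0 ⇒ 0;  out=∅∪out(0)=∅
  fail(12) 'c': from fail(0)=0 chase 'c': 0 ⇒ 0;  out=∅∪out(0)=∅
  fail(3) 'ed': from fail(2)=0 chase 'd': 0 ⇒ 1;  out={1}∪out(1)={0,1}
  fail(4) 'dd': from fail(1)=0 chase 'd': 0 ⇒ 1;  out=∅∪out(1)={0}
  fail(7) 'ac': from fail(6)=0 chase 'c': 0 ⇒ 12;  out=∅∪out(12)=∅
  fail(9) 'ee': from fail(2)=0 chase 'e': 0 ⇒ 2;  out={4}∪out(2)={4}
  fail(10) 'eb': from fail(2)=0 chase 'b': 0 ⇒ 0;  out=∅∪out(0)=∅
  fail(13) 'cd': from fail(12)=0 chase 'd': 0 ⇒ 1;  out=∅∪out(1)={0}
  fail(15) 'ca': from fail(12)=0 chase 'a': 0 ⇒ 6;  out={7}∪out(6)={7}
  fail(5) 'dde': from fail(4)=1 chase 'e': 1→0 ⇒ 2;  out={2}∪out(2)={2}
  fail(8) 'aca': from fail(7)=12 chase 'a': 12 ⇒ 15;  out={3}∪out(15)={3,7}
  fail(11) 'eba': from fail(10)=0 chase 'a': 0 ⇒ 6;  out={5}∪out(6)={5}
  fail(14) 'cde': from fail(13)=1 chase 'e': 1→0 ⇒ 2;  out={6}∪out(2)={6}

Scan:
pos 0 'c': at 12
pos 1 'd': at 13  ** P0@[1:1]
pos 2 'e': at 14  ** P6@[0:2]
pos 3 'b': at 10 ·f
pos 4 'c': at 12 ·f
pos 5 'c': at 12 ·f
pos 6 'a': at 15  ** P7@[5:6]
pos 7 'a': at 6 ·f
pos 8 'c': at 7
pos 9 'a': at 8  ** P3@[7:9],P7@[8:9]
pos 10 'b': at 0 ·f
pos 11 'e': at 2
pos 12 'b': at 10
pos 13 'a': at 11  ** P5@[11:13]
pos 14 'd': at 1 ·f  ** P0@[14:14]
pos 15 'd': at 4  ** P0@[15:15]
pos 16 'd': at 4 ·f  ** P0@[16:16]
pos 17 'a': at 6 ·f
pos 18 'a': at 6 ·f
pos 19 'b': at 0 ·f
pos 20 'b': at 0
pos 21 'a': at 6
pos 22 'b': at 0 ·f
pos 23 'b': at 0
pos 24 'b': at 0
pos 25 'e': at 2
pos 26 'e': at 9  ** P4@[25:26]
pos 27 'd': at 3 ·f  ** P0@[27:27],P1@[26:27]
pos 28 'b': at 0 ·f
pos 29 'e': at 2
pos 30 'd': at 3  ** P0@[30:30],P1@[29:30]
pos 31 'b': at 0 ·f
pos 32 'c': at 12
pos 33 'b': at 0 ·f
pos 34 'b': at 0
pos 35 'a': at 6
pos 36 'c': at 7
pos 37 'a': at 8  ** P3@[35:37],P7@[36:37]
pos 38 'c': at 7 ·f
pos 39 'a': at 8  ** P3@[37:39],P7@[38:39]
pos 40 'd': at 1 ·f  ** P0@[40:40]
pos 41 'd': at 4  ** P0@[41:41]
pos 42 'e': at 5  ** P2@[40:42]
pos 43 'd': at 3 ·f  ** P0@[43:43],P1@[42:43]
pos 44 'b': at 0 ·f
pos 45 'c': at 12
pos 46 'd': at 13  ** P0@[46:46]
pos 47 'e': at 14  ** P6@[45:47]
pos 48 'c': at 12 ·f
pos 49 'c': at 12 ·f
pos 50 'e': at 2 ·f
pos 51 'e': at 9  ** P4@[50:51]
pos 52 'c': at 12 ·f
pos 53 'd': at 13  ** P0@[53:53]
pos 54 'e': at 14  ** P6@[52:54]
pos 55 'd': at 3 ·f  ** P0@[55:55],P1@[54:55]
pos 56 'b': at 0 ·f
pos 57 'd': at 1  ** P0@[57:57]
pos 58 'b': at 0 ·f
pos 59 'c': at 12
pos 60 'a': at 15  ** P7@[59:60]
pos 61 'e': at 2 ·f
pos 62 'e': at 9  ** P4@[61:62]
pos 63 'e': at 9 ·f  ** P4@[62:63]
pos 64 'd': at 3 ·f  ** P0@[64:64],P1@[63:64]
pos 65 'a': at 6 ·f
pos 66 'a': at 6 ·f
pos 67 'd': at 1 ·f  ** P0@[67:67]
pos 68 'e': at 2 ·f
pos 69 'b': at 10
pos 70 'a': at 11  ** P5@[68:70]
pos 71 'e': at 2 ·f
pos 72 'b': at 10
pos 73 'd': at 1 ·f  ** P0@[73:73]
pos 74 'a': at 6 ·f
pos 75 'c': at 7
pos 76 'a': at 8  ** P3@[74:76],P7@[75:76]
pos 77 'c': at 7 ·f
pos 78 'e': at 2 ·f

All matches (sorted): [[1,0],[2,6],[6,7],[9,3],[9,7],[13,5],[14,0],[15,0],[16,0],[26,4],[27,0],[27,1],[30,0],[30,1],[37,3],[37,7],[39,3],[39,7],[40,0],[41,0],[42,2],[43,0],[43,1],[46,0],[47,6],[51,4],[53,0],[54,6],[55,0],[55,1],[57,0],[60,7],[62,4],[63,4],[64,0],[64,1],[67,0],[70,5],[73,0],[76,3],[76,7]]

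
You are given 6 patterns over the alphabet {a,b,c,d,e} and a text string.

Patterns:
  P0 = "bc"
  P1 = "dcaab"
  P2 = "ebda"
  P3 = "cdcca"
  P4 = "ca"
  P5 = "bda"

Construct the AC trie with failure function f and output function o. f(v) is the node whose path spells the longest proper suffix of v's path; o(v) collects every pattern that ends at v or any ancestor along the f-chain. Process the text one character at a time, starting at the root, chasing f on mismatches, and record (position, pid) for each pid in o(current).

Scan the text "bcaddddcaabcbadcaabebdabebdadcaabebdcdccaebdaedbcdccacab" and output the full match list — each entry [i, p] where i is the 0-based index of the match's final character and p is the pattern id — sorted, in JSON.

Construct AC machine:
Trie nodes:
  n0 'ε': b→1 c→12 d→3 e→8
  n1 'b': c→2 d→18
  n2 'bc': ·  [P0 ends]
  n3 'd': c→4
  n4 'dc': a→5
  n5 'dca': a→6
  n6 'dcaa': b→7
  n7 'dcaab': ·  [P1 ends]
  n8 'e': b→9
  n9 'eb': d→10
  n10 'ebd': a→11
  n11 'ebda': ·  [P2 ends]
  n12 'c': a→17 d→13
  n13 'cd': c→14
  n14 'cdc': c→15
  n15 'cdcc': a→16
  n16 'cdcca': ·  [P3 ends]
  n17 'ca': ·  [P4 ends]
  n18 'bd': a→19
  n19 'bda': ·  [P5 ends]

BFS fail/out derivation:
  n1('b'): parent n0 fail=0; on 'b' 0 → fail=0;  out ∅∪∅=∅
  n3('d'): parent n0 fail=0; on 'd' 0 → fail=0;  out ∅∪∅=∅
  n8('e'): parent n0 fail=0; on 'e' 0 → fail=0;  out ∅∪∅=∅
  n12('c'): parent n0 fail=0; on 'c' 0 → fail=0;  out ∅∪∅=∅
  n2('bc'): parent n1 fail=0; on 'c' 0 → fail=12;  out {0}∪∅={0}
  n4('dc'): parent n3 fail=0; on 'c' 0 → fail=12;  out ∅∪∅=∅
  n9('eb'): parent n8 fail=0; on 'b' 0 → fail=1;  out ∅∪∅=∅
  n13('cd'): parent n12 fail=0; on 'd' 0 → fail=3;  out ∅∪∅=∅
  n17('ca'): parent n12 fail=0; on 'a' 0 → fail=0;  out {4}∪∅={4}
  n18('bd'): parent n1 fail=0; on 'd' 0 → fail=3;  out ∅∪∅=∅
  n5('dca'): parent n4 fail=12; on 'a' 12 → fail=17;  out ∅∪{4}={4}
  n10('ebd'): parent n9 fail=1; on 'd' 1 → fail=18;  out ∅∪∅=∅
  n14('cdc'): parent n13 fail=3; on 'c' 3 → fail=4;  out ∅∪∅=∅
  n19('bda'): parent n18 fail=3; on 'a' 3→0 → fail=0;  out {5}∪∅={5}
  n6('dcaa'): parent n5 fail=17; on 'a' 17→0 → fail=0;  out ∅∪∅=∅
  n11('ebda'): parent n10 fail=18; on 'a' 18 → fail=19;  out {2}∪{5}={2,5}
  n15('cdcc'): parent n14 fail=4; on 'c' 4→12→0 → fail=12;  out ∅∪∅=∅
  n7('dcaab'): parent n6 fail=0; on 'b' 0 → fail=1;  out {1}∪∅={1}
  n16('cdcca'): parent n15 fail=12; on 'a' 12 → fail=17;  out {3}∪{4}={3,4}

Text stream:
i=0 'b': node 0→1
i=1 'c': node 1→2  ** P0@[0:1]
i=2 'a': node 2→17 ·f  ** P4@[1:2]
i=3 'd': node 17→3 ·f
i=4 'd': node 3→3 ·f
i=5 'd': node 3→3 ·f
i=6 'd': node 3→3 ·f
i=7 'c': node 3→4
i=8 'a': node 4→5  ** P4@[7:8]
i=9 'a': node 5→6
i=10 'b': node 6→7  ** P1@[6:10]
i=11 'c': node 7→2 ·f  ** P0@[10:11]
i=12 'b': node 2→1 ·f
i=13 'a': node 1→0 ·f
i=14 'd': node 0→3
i=15 'c': node 3→4
i=16 'a': node 4→5  ** P4@[15:16]
i=17 'a': node 5→6
i=18 'b': node 6→7  ** P1@[14:18]
i=19 'e': node 7→8 ·f
i=20 'b': node 8→9
i=21 'd': node 9→10
i=22 'a': node 10→11  ** P2@[19:22],P5@[20:22]
i=23 'b': node 11→1 ·f
i=24 'e': node 1→8 ·f
i=25 'b': node 8→9
i=26 'd': node 9→10
i=27 'a': node 10→11  ** P2@[24:27],P5@[25:27]
i=28 'd': node 11→3 ·f
i=29 'c': node 3→4
i=30 'a': node 4→5  ** P4@[29:30]
i=31 'a': node 5→6
i=32 'b': node 6→7  ** P1@[28:32]
i=33 'e': node 7→8 ·f
i=34 'b': node 8→9
i=35 'd': node 9→10
i=36 'c': node 10→4 ·f
i=37 'd': node 4→13 ·f
i=38 'c': node 13→14
i=39 'c': node 14→15
i=40 'a': node 15→16  ** P3@[36:40],P4@[39:40]
i=41 'e': node 16→8 ·f
i=42 'b': node 8→9
i=43 'd': node 9→10
i=44 'a': node 10→11  ** P2@[41:44],P5@[42:44]
i=45 'e': node 11→8 ·f
i=46 'd': node 8→3 ·f
i=47 'b': node 3→1 ·f
i=48 'c': node 1→2  ** P0@[47:48]
i=49 'd': node 2→13 ·f
i=50 'c': node 13→14
i=51 'c': node 14→15
i=52 'a': node 15→16  ** P3@[48:52],P4@[51:52]
i=53 'c': node 16→12 ·f
i=54 'a': node 12→17  ** P4@[53:54]
i=55 'b': node 17→1 ·f

All matches (sorted): [[1,0],[2,4],[8,4],[10,1],[11,0],[16,4],[18,1],[22,2],[22,5],[27,2],[27,5],[30,4],[32,1],[40,3],[40,4],[44,2],[44,5],[48,0],[52,3],[52,4],[54,4]]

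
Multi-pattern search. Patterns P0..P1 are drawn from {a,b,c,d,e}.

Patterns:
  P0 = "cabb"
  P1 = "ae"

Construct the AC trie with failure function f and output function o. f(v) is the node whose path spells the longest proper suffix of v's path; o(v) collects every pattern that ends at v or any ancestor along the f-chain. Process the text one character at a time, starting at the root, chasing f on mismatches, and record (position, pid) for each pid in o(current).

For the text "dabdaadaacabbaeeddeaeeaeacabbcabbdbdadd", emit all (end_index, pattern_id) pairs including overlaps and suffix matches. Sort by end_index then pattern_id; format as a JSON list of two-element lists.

Construct AC machine:
Trie nodes:
  n0 'ε': a→5 c→1
  n1 'c': a→2
  n2 'ca': b→3
  n3 'cab': b→4
  n4 'cabb': ·  [P0 ends]
  n5 'a': e→6
  n6 'ae': ·  [P1 ends]

Failure links (BFS by depth):
  n1('c'): parent n0 fail=0; on 'c' 0 → fail=0;  out ∅∪∅=∅
  n5('a'): parent n0 fail=0; on 'a' 0 → fail=0;  out ∅∪∅=∅
  n2('ca'): parent n1 fail=0; on 'a' 0 → fail=5;  out ∅∪∅=∅
  n6('ae'): parent n5 fail=0; on 'e' 0 → fail=0;  out {1}∪∅={1}
  n3('cab'): parent n2 fail=5; on 'b' 5→0 → fail=0;  out ∅∪∅=∅
  n4('cabb'): parent n3 fail=0; on 'b' 0 → fail=0;  out {0}∪∅={0}

Scan:
i=0 'd': node 0→0
i=1 'a': node 0→5
i=2 'b': node 5→0 ·f
i=3 'd': node 0→0
i=4 'a': node 0→5
i=5 'a': node 5→5 ·f
i=6 'd': node 5→0 ·f
i=7 'a': node 0→5
i=8 'a': node 5→5 ·f
i=9 'c': node 5→1 ·f
i=10 'a': node 1→2
i=11 'b': node 2→3
i=12 'b': node 3→4  → match P0@[9:12]
i=13 'a': node 4→5 ·f
i=14 'e': node 5→6  → match P1@[13:14]
i=15 'e': node 6→0 ·f
i=16 'd': node 0→0
i=17 'd': node 0→0
i=18 'e': node 0→0
i=19 'a': node 0→5
i=20 'e': node 5→6  → match P1@[19:20]
i=21 'e': node 6→0 ·f
i=22 'a': node 0→5
i=23 'e': node 5→6  → match P1@[22:23]
i=24 'a': node 6→5 ·f
i=25 'c': node 5→1 ·f
i=26 'a': node 1→2
i=27 'b': node 2→3
i=28 'b': node 3→4  → match P0@[25:28]
i=29 'c': node 4→1 ·f
i=30 'a': node 1→2
i=31 'b': node 2→3
i=32 'b': node 3→4  → match P0@[29:32]
i=33 'd': node 4→0 ·f
i=34 'b': node 0→0
i=35 'd': node 0→0
i=36 'a': node 0→5
i=37 'd': node 5→0 ·f
i=38 'd': node 0→0

All matches (sorted): [[12,0],[14,1],[20,1],[23,1],[28,0],[32,0]]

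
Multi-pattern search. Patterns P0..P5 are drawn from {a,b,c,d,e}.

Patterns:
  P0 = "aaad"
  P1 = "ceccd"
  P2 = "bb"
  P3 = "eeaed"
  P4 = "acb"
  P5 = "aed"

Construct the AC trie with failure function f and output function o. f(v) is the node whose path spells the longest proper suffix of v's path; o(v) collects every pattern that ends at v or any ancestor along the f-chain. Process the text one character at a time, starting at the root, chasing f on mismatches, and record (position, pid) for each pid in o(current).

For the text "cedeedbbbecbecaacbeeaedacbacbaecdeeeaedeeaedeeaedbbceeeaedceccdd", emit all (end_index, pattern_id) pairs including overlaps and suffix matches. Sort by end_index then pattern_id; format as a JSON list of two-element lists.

Build:
Trie nodes:
  n0 'ε': a→1 b→10 c→5 e→12
  n1 'a': a→2 c→17 e→19
  n2 'aa': a→3
  n3 'aaa': d→4
  n4 'aaad': ·  ←P0
  n5 'c': e→6
  n6 'ce': c→7
  n7 'cec': c→8
  n8 'cecc': d→9
  n9 'ceccd': ·  ←P1
  n10 'b': b→11
  n11 'bb': ·  ←P2
  n12 'e': e→13
  n13 'ee': a→14
  n14 'eea': e→15
  n15 'eeae': d→16
  n16 'eeaed': ·  ←P3
  n17 'ac': b→18
  n18 'acb': ·  ←P4
  n19 'ae': d→20
  n20 'aed': ·  ←P5

BFS fail/out derivation:
  n1('a'): parent n0 fail=0; on 'a' 0 → fail=0;  out ∅∪∅=∅
  n5('c'): parent n0 fail=0; on 'c' 0 → fail=0;  out ∅∪∅=∅
  n10('b'): parent n0 fail=0; on 'b' 0 → fail=0;  out ∅∪∅=∅
  n12('e'): parent n0 fail=0; on 'e' 0 → fail=0;  out ∅∪∅=∅
  n2('aa'): parent n1 fail=0; on 'a' 0 → fail=1;  out ∅∪∅=∅
  n6('ce'): parent n5 fail=0; on 'e' 0 → fail=12;  out ∅∪∅=∅
  n11('bb'): parent n10 fail=0; on 'b' 0 → fail=10;  out {2}∪∅={2}
  n13('ee'): parent n12 fail=0; on 'e' 0 → fail=12;  out ∅∪∅=∅
  n17('ac'): parent n1 fail=0; on 'c' 0 → fail=5;  out ∅∪∅=∅
  n19('ae'): parent n1 fail=0; on 'e' 0 → fail=12;  out ∅∪∅=∅
  n3('aaa'): parent n2 fail=1; on 'a' 1 → fail=2;  out ∅∪∅=∅
  n7('cec'): parent n6 fail=12; on 'c' 12→0 → fail=5;  out ∅∪∅=∅
  n14('eea'): parent n13 fail=12; on 'a' 12→0 → fail=1;  out ∅∪∅=∅
  n18('acb'): parent n17 fail=5; on 'b' 5→0 → fail=10;  out {4}∪∅={4}
  n20('aed'): parent n19 fail=12; on 'd' 12→0 → fail=0;  out {5}∪∅={5}
  n4('aaad'): parent n3 fail=2; on 'd' 2→1→0 → fail=0;  out {0}∪∅={0}
  n8('cecc'): parent n7 fail=5; on 'c' 5→0 → fail=5;  out ∅∪∅=∅
  n15('eeae'): parent n14 fail=1; on 'e' 1 → fail=19;  out ∅∪∅=∅
  n9('ceccd'): parent n8 fail=5; on 'd' 5→0 → fail=0;  out {1}∪∅={1}
  n16('eeaed'): parent n15 fail=19; on 'd' 19 → fail=20;  out {3}∪{5}={3,5}

Text stream:
pos 0 'c': at 5
pos 1 'e': at 6
pos 2 'd': at 0 (via fail)
pos 3 'e': at 12
pos 4 'e': at 13
pos 5 'd': at 0 (via fail)
pos 6 'b': at 10
pos 7 'b': at 11  ** P2@[6:7]
pos 8 'b': at 11 (via fail)  ** P2@[7:8]
pos 9 'e': at 12 (via fail)
pos 10 'c': at 5 (via fail)
pos 11 'b': at 10 (via fail)
pos 12 'e': at 12 (via fail)
pos 13 'c': at 5 (via fail)
pos 14 'a': at 1 (via fail)
pos 15 'a': at 2
pos 16 'c': at 17 (via fail)
pos 17 'b': at 18  ** P4@[15:17]
pos 18 'e': at 12 (via fail)
pos 19 'e': at 13
pos 20 'a': at 14
pos 21 'e': at 15
pos 22 'd': at 16  ** P3@[18:22],P5@[20:22]
pos 23 'a': at 1 (via fail)
pos 24 'c': at 17
pos 25 'b': at 18  ** P4@[23:25]
pos 26 'a': at 1 (via fail)
pos 27 'c': at 17
pos 28 'b': at 18  ** P4@[26:28]
pos 29 'a': at 1 (via fail)
pos 30 'e': at 19
pos 31 'c': at 5 (via fail)
pos 32 'd': at 0 (via fail)
pos 33 'e': at 12
pos 34 'e': at 13
pos 35 'e': at 13 (via fail)
pos 36 'a': at 14
pos 37 'e': at 15
pos 38 'd': at 16  ** P3@[34:38],P5@[36:38]
pos 39 'e': at 12 (via fail)
pos 40 'e': at 13
pos 41 'a': at 14
pos 42 'e': at 15
pos 43 'd': at 16  ** P3@[39:43],P5@[41:43]
pos 44 'e': at 12 (via fail)
pos 45 'e': at 13
pos 46 'a': at 14
pos 47 'e': at 15
pos 48 'd': at 16  ** P3@[44:48],P5@[46:48]
pos 49 'b': at 10 (via fail)
pos 50 'b': at 11  ** P2@[49:50]
pos 51 'c': at 5 (via fail)
pos 52 'e': at 6
pos 53 'e': at 13 (via fail)
pos 54 'e': at 13 (via fail)
pos 55 'a': at 14
pos 56 'e': at 15
pos 57 'd': at 16  ** P3@[53:57],P5@[55:57]
pos 58 'c': at 5 (via fail)
pos 59 'e': at 6
pos 60 'c': at 7
pos 61 'c': at 8
pos 62 'd': at 9  ** P1@[58:62]
pos 63 'd': at 0 (via fail)

All matches (sorted): [[7,2],[8,2],[17,4],[22,3],[22,5],[25,4],[28,4],[38,3],[38,5],[43,3],[43,5],[48,3],[48,5],[50,2],[57,3],[57,5],[62,1]]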